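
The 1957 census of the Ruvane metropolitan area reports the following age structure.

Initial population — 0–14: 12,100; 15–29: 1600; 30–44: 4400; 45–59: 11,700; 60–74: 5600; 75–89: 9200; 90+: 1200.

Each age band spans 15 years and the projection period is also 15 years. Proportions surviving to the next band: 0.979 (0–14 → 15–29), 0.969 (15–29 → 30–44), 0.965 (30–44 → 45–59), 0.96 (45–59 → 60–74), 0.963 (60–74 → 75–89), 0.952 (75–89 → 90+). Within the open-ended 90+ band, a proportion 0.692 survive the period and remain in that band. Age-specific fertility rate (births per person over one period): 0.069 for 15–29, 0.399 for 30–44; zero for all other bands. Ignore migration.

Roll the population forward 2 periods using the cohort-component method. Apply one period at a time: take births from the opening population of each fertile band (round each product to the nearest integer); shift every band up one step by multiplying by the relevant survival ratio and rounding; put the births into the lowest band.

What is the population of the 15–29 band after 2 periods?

1827

Numbering the groups 1..7 from youngest to oldest:
— Period 1 —
Births: 1600 × 0.069 = 110, 4400 × 0.399 = 1756 → total 1866
Group 2: 12100 × 0.979 = 11846
Group 3: 1600 × 0.969 = 1550
Group 4: 4400 × 0.965 = 4246
Group 5: 11700 × 0.96 = 11232
Group 6: 5600 × 0.963 = 5393
Group 7: 9200 × 0.952 + 1200 × 0.692 = 8758 + 830 = 9588
→ [1866, 11846, 1550, 4246, 11232, 5393, 9588]
— Period 2 —
Births: 11846 × 0.069 = 817, 1550 × 0.399 = 618 → total 1435
Group 2: 1866 × 0.979 = 1827
Group 3: 11846 × 0.969 = 11479
Group 4: 1550 × 0.965 = 1496
Group 5: 4246 × 0.96 = 4076
Group 6: 11232 × 0.963 = 10816
Group 7: 5393 × 0.952 + 9588 × 0.692 = 5134 + 6635 = 11769
→ [1435, 1827, 11479, 1496, 4076, 10816, 11769]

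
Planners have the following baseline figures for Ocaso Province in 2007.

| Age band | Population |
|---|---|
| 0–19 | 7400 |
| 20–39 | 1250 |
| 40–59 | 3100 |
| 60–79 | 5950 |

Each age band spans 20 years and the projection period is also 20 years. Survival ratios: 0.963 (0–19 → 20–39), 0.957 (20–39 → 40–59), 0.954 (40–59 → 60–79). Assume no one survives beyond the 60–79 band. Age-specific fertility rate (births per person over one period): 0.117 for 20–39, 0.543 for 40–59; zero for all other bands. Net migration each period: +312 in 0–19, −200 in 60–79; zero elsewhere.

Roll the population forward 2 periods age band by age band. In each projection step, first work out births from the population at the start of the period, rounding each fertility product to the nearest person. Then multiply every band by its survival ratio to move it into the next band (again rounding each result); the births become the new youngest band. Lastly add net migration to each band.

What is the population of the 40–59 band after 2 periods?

Call the bands 1 to 4, youngest first.
[period 1]
Births: 1250 * 0.117 = 146 ; 3100 * 0.543 = 1683 → 1829
Band 2: 7400 * 0.963 = 7126
Band 3: 1250 * 0.957 = 1196
Band 4: 3100 * 0.954 = 2957
Net migration: Band 1 + 312 → 2141; Band 4 − 200 → 2757
Population now: 0–19=2141, 20–39=7126, 40–59=1196, 60–79=2757
[period 2]
Births: 7126 * 0.117 = 834 ; 1196 * 0.543 = 649 → 1483
Band 2: 2141 * 0.963 = 2062
Band 3: 7126 * 0.957 = 6820
Band 4: 1196 * 0.954 = 1141
Net migration: Band 1 + 312 → 1795; Band 4 − 200 → 941
Population now: 0–19=1795, 20–39=2062, 40–59=6820, 60–79=941

6820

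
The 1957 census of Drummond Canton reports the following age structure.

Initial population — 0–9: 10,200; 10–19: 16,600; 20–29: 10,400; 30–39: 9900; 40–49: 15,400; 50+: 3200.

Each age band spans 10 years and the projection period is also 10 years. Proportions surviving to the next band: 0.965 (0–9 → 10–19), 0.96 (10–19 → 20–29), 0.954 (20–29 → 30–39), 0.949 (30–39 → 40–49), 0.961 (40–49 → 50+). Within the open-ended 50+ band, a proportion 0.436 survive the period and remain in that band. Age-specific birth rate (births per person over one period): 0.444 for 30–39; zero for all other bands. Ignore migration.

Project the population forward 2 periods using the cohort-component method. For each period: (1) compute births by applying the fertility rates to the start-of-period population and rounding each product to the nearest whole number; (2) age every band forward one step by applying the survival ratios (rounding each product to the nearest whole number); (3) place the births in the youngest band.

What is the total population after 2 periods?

Numbering the bands 1..6 from youngest to oldest:
[period 1]
Births: 9900 * 0.444 = 4396
Band 2: 10200 * 0.965 = 9843
Band 3: 16600 * 0.96 = 15936
Band 4: 10400 * 0.954 = 9922
Band 5: 9900 * 0.949 = 9395
Band 6: 15400 * 0.961 + 3200 * 0.436 = 14799 + 1395 = 16194
Population now: 0–9=4396, 10–19=9843, 20–29=15936, 30–39=9922, 40–49=9395, 50+=16194
[period 2]
Births: 9922 * 0.444 = 4405
Band 2: 4396 * 0.965 = 4242
Band 3: 9843 * 0.96 = 9449
Band 4: 15936 * 0.954 = 15203
Band 5: 9922 * 0.949 = 9416
Band 6: 9395 * 0.961 + 16194 * 0.436 = 9029 + 7061 = 16090
Population now: 0–9=4405, 10–19=4242, 20–29=9449, 30–39=15203, 40–49=9416, 50+=16090
Total after period 2: 4405 + 4242 + 9449 + 15203 + 9416 + 16090 = 58805

58805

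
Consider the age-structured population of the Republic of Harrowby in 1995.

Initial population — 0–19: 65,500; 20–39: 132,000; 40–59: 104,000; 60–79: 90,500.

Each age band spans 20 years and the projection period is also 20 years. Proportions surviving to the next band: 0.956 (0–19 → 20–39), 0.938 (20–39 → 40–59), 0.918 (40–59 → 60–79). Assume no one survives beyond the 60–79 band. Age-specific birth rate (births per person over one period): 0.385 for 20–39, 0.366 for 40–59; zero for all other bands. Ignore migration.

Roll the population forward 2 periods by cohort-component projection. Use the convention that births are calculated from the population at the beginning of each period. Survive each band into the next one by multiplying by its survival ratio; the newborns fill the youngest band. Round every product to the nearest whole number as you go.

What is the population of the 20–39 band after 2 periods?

84973

— Period 1 —
Births: 132000 × 0.385 = 50820  |  104000 × 0.366 = 38064 ⇒ total 88884
20–39: 65500 × 0.956 = 62618
40–59: 132000 × 0.938 = 123816
60–79: 104000 × 0.918 = 95472
Population now: 0–19=88884, 20–39=62618, 40–59=123816, 60–79=95472
— Period 2 —
Births: 62618 × 0.385 = 24108  |  123816 × 0.366 = 45317 ⇒ total 69425
20–39: 88884 × 0.956 = 84973
40–59: 62618 × 0.938 = 58736
60–79: 123816 × 0.918 = 113663
Population now: 0–19=69425, 20–39=84973, 40–59=58736, 60–79=113663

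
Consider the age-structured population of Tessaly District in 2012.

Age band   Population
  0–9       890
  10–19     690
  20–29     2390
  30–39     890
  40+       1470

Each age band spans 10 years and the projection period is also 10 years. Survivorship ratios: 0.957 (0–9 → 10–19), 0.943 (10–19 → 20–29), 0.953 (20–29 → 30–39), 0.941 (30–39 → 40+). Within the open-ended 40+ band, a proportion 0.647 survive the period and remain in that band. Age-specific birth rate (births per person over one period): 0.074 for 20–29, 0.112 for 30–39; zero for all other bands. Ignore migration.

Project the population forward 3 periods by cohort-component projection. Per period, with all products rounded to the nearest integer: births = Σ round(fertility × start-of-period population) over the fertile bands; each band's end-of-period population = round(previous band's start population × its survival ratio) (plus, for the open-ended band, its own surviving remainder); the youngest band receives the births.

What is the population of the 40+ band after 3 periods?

2719

Numbering the groups 1..5 from youngest to oldest:
— Period 1 —
Births: 2390 × 0.074 = 177 ; 890 × 0.112 = 100 — total 277
Group 2: 890 × 0.957 = 852
Group 3: 690 × 0.943 = 651
Group 4: 2390 × 0.953 = 2278
Group 5: 890 × 0.941 + 1470 × 0.647 = 837 + 951 = 1788
→ [277, 852, 651, 2278, 1788]
— Period 2 —
Births: 651 × 0.074 = 48 ; 2278 × 0.112 = 255 — total 303
Group 2: 277 × 0.957 = 265
Group 3: 852 × 0.943 = 803
Group 4: 651 × 0.953 = 620
Group 5: 2278 × 0.941 + 1788 × 0.647 = 2144 + 1157 = 3301
→ [303, 265, 803, 620, 3301]
— Period 3 —
Births: 803 × 0.074 = 59 ; 620 × 0.112 = 69 — total 128
Group 2: 303 × 0.957 = 290
Group 3: 265 × 0.943 = 250
Group 4: 803 × 0.953 = 765
Group 5: 620 × 0.941 + 3301 × 0.647 = 583 + 2136 = 2719
→ [128, 290, 250, 765, 2719]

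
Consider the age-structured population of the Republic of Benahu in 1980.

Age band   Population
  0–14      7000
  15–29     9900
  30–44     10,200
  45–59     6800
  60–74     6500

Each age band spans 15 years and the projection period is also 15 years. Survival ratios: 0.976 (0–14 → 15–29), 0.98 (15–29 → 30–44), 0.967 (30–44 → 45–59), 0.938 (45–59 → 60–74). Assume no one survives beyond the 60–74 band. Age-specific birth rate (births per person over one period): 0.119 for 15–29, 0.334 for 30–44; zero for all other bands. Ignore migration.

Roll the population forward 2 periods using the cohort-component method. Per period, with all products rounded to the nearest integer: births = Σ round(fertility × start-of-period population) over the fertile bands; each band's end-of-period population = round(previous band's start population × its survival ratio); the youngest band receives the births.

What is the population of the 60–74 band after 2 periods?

9251

Let band 1 be 0–14 through band 5 = 60–74.
Period 1.
Births: 9900 × 0.119 = 1178, 10200 × 0.334 = 3407 → 4585
Band 2: 7000 × 0.976 = 6832
Band 3: 9900 × 0.98 = 9702
Band 4: 10200 × 0.967 = 9863
Band 5: 6800 × 0.938 = 6378
End of period: [4585, 6832, 9702, 9863, 6378]
Period 2.
Births: 6832 × 0.119 = 813, 9702 × 0.334 = 3240 → 4053
Band 2: 4585 × 0.976 = 4475
Band 3: 6832 × 0.98 = 6695
Band 4: 9702 × 0.967 = 9382
Band 5: 9863 × 0.938 = 9251
End of period: [4053, 4475, 6695, 9382, 9251]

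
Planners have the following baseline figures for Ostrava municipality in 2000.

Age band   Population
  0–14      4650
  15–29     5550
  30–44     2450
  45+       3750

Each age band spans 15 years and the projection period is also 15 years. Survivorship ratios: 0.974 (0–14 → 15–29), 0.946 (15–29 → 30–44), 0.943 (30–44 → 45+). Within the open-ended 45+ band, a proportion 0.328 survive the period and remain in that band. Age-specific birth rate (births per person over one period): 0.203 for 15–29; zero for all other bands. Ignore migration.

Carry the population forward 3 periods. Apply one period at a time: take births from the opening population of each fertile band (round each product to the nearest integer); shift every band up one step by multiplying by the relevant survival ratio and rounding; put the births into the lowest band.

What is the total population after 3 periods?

Numbering the groups 1..4 from youngest to oldest:
Period 1:
Births: 5550 × 0.203 = 1127
Group 2: 4650 × 0.974 = 4529
Group 3: 5550 × 0.946 = 5250
Group 4: 2450 × 0.943 + 3750 × 0.328 = 2310 + 1230 = 3540
Giving 1127 / 4529 / 5250 / 3540.
Period 2:
Births: 4529 × 0.203 = 919
Group 2: 1127 × 0.974 = 1098
Group 3: 4529 × 0.946 = 4284
Group 4: 5250 × 0.943 + 3540 × 0.328 = 4951 + 1161 = 6112
Giving 919 / 1098 / 4284 / 6112.
Period 3:
Births: 1098 × 0.203 = 223
Group 2: 919 × 0.974 = 895
Group 3: 1098 × 0.946 = 1039
Group 4: 4284 × 0.943 + 6112 × 0.328 = 4040 + 2005 = 6045
Giving 223 / 895 / 1039 / 6045.
Total after period 3: 223 + 895 + 1039 + 6045 = 8202

8202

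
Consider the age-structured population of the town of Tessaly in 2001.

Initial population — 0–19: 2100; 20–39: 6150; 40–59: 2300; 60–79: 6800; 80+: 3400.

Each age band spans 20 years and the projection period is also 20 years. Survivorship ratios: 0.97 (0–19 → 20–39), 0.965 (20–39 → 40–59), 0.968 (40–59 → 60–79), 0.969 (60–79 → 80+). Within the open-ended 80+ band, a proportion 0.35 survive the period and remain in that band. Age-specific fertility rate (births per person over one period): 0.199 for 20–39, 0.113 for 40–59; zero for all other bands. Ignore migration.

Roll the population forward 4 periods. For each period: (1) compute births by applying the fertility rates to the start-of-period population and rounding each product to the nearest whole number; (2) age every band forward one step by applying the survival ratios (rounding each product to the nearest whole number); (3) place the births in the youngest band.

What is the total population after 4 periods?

Period 1.
Births: 6150 * 0.199 = 1224, 2300 * 0.113 = 260 → 1484
20–39: 2100 * 0.97 = 2037
40–59: 6150 * 0.965 = 5935
60–79: 2300 * 0.968 = 2226
80+: 6800 * 0.969 + 3400 * 0.35 = 6589 + 1190 = 7779
Giving 1484 / 2037 / 5935 / 2226 / 7779.
Period 2.
Births: 2037 * 0.199 = 405, 5935 * 0.113 = 671 → 1076
20–39: 1484 * 0.97 = 1439
40–59: 2037 * 0.965 = 1966
60–79: 5935 * 0.968 = 5745
80+: 2226 * 0.969 + 7779 * 0.35 = 2157 + 2723 = 4880
Giving 1076 / 1439 / 1966 / 5745 / 4880.
Period 3.
Births: 1439 * 0.199 = 286, 1966 * 0.113 = 222 → 508
20–39: 1076 * 0.97 = 1044
40–59: 1439 * 0.965 = 1389
60–79: 1966 * 0.968 = 1903
80+: 5745 * 0.969 + 4880 * 0.35 = 5567 + 1708 = 7275
Giving 508 / 1044 / 1389 / 1903 / 7275.
Period 4.
Births: 1044 * 0.199 = 208, 1389 * 0.113 = 157 → 365
20–39: 508 * 0.97 = 493
40–59: 1044 * 0.965 = 1007
60–79: 1389 * 0.968 = 1345
80+: 1903 * 0.969 + 7275 * 0.35 = 1844 + 2546 = 4390
Giving 365 / 493 / 1007 / 1345 / 4390.
Total after period 4: 365 + 493 + 1007 + 1345 + 4390 = 7600

7600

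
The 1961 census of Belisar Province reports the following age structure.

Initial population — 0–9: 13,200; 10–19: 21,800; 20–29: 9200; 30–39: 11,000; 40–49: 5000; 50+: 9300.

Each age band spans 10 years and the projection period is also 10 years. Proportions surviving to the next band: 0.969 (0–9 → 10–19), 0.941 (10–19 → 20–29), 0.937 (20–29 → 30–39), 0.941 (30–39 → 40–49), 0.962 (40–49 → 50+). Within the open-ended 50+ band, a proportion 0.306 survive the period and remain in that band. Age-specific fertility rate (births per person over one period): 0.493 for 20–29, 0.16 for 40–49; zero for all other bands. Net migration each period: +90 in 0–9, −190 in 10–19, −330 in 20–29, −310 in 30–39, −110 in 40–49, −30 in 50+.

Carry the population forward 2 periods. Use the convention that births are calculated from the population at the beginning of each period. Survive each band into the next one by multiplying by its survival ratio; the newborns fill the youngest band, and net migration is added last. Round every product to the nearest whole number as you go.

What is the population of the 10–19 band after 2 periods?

5068

After projecting period 1:
Births: 9200 * 0.493 = 4536, 5000 * 0.16 = 800 → 5336
10–19: 13200 * 0.969 = 12791
20–29: 21800 * 0.941 = 20514
30–39: 9200 * 0.937 = 8620
40–49: 11000 * 0.941 = 10351
50+: 5000 * 0.962 + 9300 * 0.306 = 4810 + 2846 = 7656
Net migration: 0–9 + 90 → 5426; 10–19 − 190 → 12601; 20–29 − 330 → 20184; 30–39 − 310 → 8310; 40–49 − 110 → 10241; 50+ − 30 → 7626
→ [5426, 12601, 20184, 8310, 10241, 7626]
After projecting period 2:
Births: 20184 * 0.493 = 9951, 10241 * 0.16 = 1639 → 11590
10–19: 5426 * 0.969 = 5258
20–29: 12601 * 0.941 = 11858
30–39: 20184 * 0.937 = 18912
40–49: 8310 * 0.941 = 7820
50+: 10241 * 0.962 + 7626 * 0.306 = 9852 + 2334 = 12186
Net migration: 0–9 + 90 → 11680; 10–19 − 190 → 5068; 20–29 − 330 → 11528; 30–39 − 310 → 18602; 40–49 − 110 → 7710; 50+ − 30 → 12156
→ [11680, 5068, 11528, 18602, 7710, 12156]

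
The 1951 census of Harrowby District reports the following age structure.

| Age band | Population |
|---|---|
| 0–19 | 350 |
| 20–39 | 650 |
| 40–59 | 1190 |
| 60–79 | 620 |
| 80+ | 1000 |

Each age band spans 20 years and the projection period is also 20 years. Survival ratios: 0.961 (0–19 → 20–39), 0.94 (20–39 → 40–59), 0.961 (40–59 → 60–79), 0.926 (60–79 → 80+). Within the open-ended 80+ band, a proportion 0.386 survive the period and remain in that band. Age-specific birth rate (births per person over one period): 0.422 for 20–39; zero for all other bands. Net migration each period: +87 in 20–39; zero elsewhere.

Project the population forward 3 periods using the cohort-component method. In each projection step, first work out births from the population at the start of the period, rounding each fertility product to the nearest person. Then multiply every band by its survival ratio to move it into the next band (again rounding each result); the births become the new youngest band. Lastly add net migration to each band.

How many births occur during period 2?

After projecting period 1:
Births: 650 × 0.422 = 274
20–39: 350 × 0.961 = 336
40–59: 650 × 0.94 = 611
60–79: 1190 × 0.961 = 1144
80+: 620 × 0.926 + 1000 × 0.386 = 574 + 386 = 960
Net migration: 20–39 + 87 → 423
Population now: 0–19=274, 20–39=423, 40–59=611, 60–79=1144, 80+=960
After projecting period 2:
Births: 423 × 0.422 = 179
20–39: 274 × 0.961 = 263
40–59: 423 × 0.94 = 398
60–79: 611 × 0.961 = 587
80+: 1144 × 0.926 + 960 × 0.386 = 1059 + 371 = 1430
Net migration: 20–39 + 87 → 350
Population now: 0–19=179, 20–39=350, 40–59=398, 60–79=587, 80+=1430

179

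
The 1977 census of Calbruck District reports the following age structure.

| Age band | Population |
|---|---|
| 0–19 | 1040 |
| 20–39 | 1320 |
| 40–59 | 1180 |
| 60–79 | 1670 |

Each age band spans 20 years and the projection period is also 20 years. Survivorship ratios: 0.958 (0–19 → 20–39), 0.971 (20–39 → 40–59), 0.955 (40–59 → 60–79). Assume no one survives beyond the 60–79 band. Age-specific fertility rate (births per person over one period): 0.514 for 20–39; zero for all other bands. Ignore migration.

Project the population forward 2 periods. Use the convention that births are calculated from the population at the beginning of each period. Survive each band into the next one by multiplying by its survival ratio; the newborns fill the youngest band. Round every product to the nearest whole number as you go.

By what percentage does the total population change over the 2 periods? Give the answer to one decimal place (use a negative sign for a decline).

-35.6

Period 1:
Births: 1320 × 0.514 = 678
20–39: 1040 × 0.958 = 996
40–59: 1320 × 0.971 = 1282
60–79: 1180 × 0.955 = 1127
Giving 678 / 996 / 1282 / 1127.
Period 2:
Births: 996 × 0.514 = 512
20–39: 678 × 0.958 = 650
40–59: 996 × 0.971 = 967
60–79: 1282 × 0.955 = 1224
Giving 512 / 650 / 967 / 1224.
Total: 5210 → 3353; change = -1857; percentage change = -35.6%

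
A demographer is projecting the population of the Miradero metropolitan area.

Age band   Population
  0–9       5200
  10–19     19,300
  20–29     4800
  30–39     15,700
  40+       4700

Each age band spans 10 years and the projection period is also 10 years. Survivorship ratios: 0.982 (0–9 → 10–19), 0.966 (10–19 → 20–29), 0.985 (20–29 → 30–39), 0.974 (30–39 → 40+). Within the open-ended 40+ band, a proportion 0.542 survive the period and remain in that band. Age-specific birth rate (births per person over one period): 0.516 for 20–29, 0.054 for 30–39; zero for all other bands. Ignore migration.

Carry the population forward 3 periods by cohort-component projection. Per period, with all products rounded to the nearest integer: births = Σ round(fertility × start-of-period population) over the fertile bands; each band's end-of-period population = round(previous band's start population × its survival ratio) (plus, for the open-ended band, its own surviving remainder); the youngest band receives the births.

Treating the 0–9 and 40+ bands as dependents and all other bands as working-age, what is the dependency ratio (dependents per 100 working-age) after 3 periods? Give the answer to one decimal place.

After projecting period 1:
Births: 4800 × 0.516 = 2477  |  15700 × 0.054 = 848 ⇒ total 3325
10–19: 5200 × 0.982 = 5106
20–29: 19300 × 0.966 = 18644
30–39: 4800 × 0.985 = 4728
40+: 15700 × 0.974 + 4700 × 0.542 = 15292 + 2547 = 17839
Population now: 0–9=3325, 10–19=5106, 20–29=18644, 30–39=4728, 40+=17839
After projecting period 2:
Births: 18644 × 0.516 = 9620  |  4728 × 0.054 = 255 ⇒ total 9875
10–19: 3325 × 0.982 = 3265
20–29: 5106 × 0.966 = 4932
30–39: 18644 × 0.985 = 18364
40+: 4728 × 0.974 + 17839 × 0.542 = 4605 + 9669 = 14274
Population now: 0–9=9875, 10–19=3265, 20–29=4932, 30–39=18364, 40+=14274
After projecting period 3:
Births: 4932 × 0.516 = 2545  |  18364 × 0.054 = 992 ⇒ total 3537
10–19: 9875 × 0.982 = 9697
20–29: 3265 × 0.966 = 3154
30–39: 4932 × 0.985 = 4858
40+: 18364 × 0.974 + 14274 × 0.542 = 17887 + 7737 = 25624
Population now: 0–9=3537, 10–19=9697, 20–29=3154, 30–39=4858, 40+=25624
Dependents (band 0–9 + band 40+) = 3537 + 25624 = 29161; working-age = 17709; ratio = 29161/17709 × 100 = 164.7

164.7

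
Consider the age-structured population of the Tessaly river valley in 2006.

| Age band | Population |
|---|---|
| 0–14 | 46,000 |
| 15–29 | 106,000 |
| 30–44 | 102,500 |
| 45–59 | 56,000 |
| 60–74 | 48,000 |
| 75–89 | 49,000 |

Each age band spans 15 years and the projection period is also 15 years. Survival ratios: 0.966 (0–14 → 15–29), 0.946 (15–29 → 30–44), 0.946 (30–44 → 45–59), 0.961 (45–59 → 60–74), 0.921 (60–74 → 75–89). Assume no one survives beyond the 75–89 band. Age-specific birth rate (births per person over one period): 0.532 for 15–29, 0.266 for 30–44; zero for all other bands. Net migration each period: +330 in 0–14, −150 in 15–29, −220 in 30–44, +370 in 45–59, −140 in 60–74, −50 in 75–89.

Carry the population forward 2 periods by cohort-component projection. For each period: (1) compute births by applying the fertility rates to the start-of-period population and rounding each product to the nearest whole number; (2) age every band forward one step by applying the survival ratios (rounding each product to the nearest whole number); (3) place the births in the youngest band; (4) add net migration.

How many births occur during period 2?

Period 1:
Births: 106000 × 0.532 = 56392  |  102500 × 0.266 = 27265 → 83657
15–29: 46000 × 0.966 = 44436
30–44: 106000 × 0.946 = 100276
45–59: 102500 × 0.946 = 96965
60–74: 56000 × 0.961 = 53816
75–89: 48000 × 0.921 = 44208
Net migration: 0–14 + 330 → 83987; 15–29 − 150 → 44286; 30–44 − 220 → 100056; 45–59 + 370 → 97335; 60–74 − 140 → 53676; 75–89 − 50 → 44158
Giving 83987 / 44286 / 100056 / 97335 / 53676 / 44158.
Period 2:
Births: 44286 × 0.532 = 23560  |  100056 × 0.266 = 26615 → 50175
15–29: 83987 × 0.966 = 81131
30–44: 44286 × 0.946 = 41895
45–59: 100056 × 0.946 = 94653
60–74: 97335 × 0.961 = 93539
75–89: 53676 × 0.921 = 49436
Net migration: 0–14 + 330 → 50505; 15–29 − 150 → 80981; 30–44 − 220 → 41675; 45–59 + 370 → 95023; 60–74 − 140 → 93399; 75–89 − 50 → 49386
Giving 50505 / 80981 / 41675 / 95023 / 93399 / 49386.

50175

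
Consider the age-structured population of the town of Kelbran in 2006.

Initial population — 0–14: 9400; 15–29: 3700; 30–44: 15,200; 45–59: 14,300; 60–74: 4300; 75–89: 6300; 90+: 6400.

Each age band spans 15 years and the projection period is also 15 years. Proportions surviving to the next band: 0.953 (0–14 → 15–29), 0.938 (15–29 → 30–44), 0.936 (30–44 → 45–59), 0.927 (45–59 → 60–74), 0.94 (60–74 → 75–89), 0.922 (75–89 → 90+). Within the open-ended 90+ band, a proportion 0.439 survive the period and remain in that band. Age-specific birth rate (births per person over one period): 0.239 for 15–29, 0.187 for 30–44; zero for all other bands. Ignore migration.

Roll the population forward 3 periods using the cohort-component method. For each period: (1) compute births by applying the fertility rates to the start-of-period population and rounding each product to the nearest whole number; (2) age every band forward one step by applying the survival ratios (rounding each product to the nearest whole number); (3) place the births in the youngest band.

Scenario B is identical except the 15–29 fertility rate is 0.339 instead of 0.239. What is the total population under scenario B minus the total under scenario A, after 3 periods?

Call the groups 1 to 7, youngest first.
— Period 1 —
Births: 3700 * 0.239 = 884  |  15200 * 0.187 = 2842 — total 3726
Group 2: 9400 * 0.953 = 8958
Group 3: 3700 * 0.938 = 3471
Group 4: 15200 * 0.936 = 14227
Group 5: 14300 * 0.927 = 13256
Group 6: 4300 * 0.94 = 4042
Group 7: 6300 * 0.922 + 6400 * 0.439 = 5809 + 2810 = 8619
Population now: 0–14=3726, 15–29=8958, 30–44=3471, 45–59=14227, 60–74=13256, 75–89=4042, 90+=8619
— Period 2 —
Births: 8958 * 0.239 = 2141  |  3471 * 0.187 = 649 — total 2790
Group 2: 3726 * 0.953 = 3551
Group 3: 8958 * 0.938 = 8403
Group 4: 3471 * 0.936 = 3249
Group 5: 14227 * 0.927 = 13188
Group 6: 13256 * 0.94 = 12461
Group 7: 4042 * 0.922 + 8619 * 0.439 = 3727 + 3784 = 7511
Population now: 0–14=2790, 15–29=3551, 30–44=8403, 45–59=3249, 60–74=13188, 75–89=12461, 90+=7511
— Period 3 —
Births: 3551 * 0.239 = 849  |  8403 * 0.187 = 1571 — total 2420
Group 2: 2790 * 0.953 = 2659
Group 3: 3551 * 0.938 = 3331
Group 4: 8403 * 0.936 = 7865
Group 5: 3249 * 0.927 = 3012
Group 6: 13188 * 0.94 = 12397
Group 7: 12461 * 0.922 + 7511 * 0.439 = 11489 + 3297 = 14786
Population now: 0–14=2420, 15–29=2659, 30–44=3331, 45–59=7865, 60–74=3012, 75–89=12397, 90+=14786
Scenario A total after 3 periods: 46470
Scenario B projection —
— Period 1 —
Births: 3700 * 0.339 = 1254  |  15200 * 0.187 = 2842 — total 4096
Group 2: 9400 * 0.953 = 8958
Group 3: 3700 * 0.938 = 3471
Group 4: 15200 * 0.936 = 14227
Group 5: 14300 * 0.927 = 13256
Group 6: 4300 * 0.94 = 4042
Group 7: 6300 * 0.922 + 6400 * 0.439 = 5809 + 2810 = 8619
Population now: 0–14=4096, 15–29=8958, 30–44=3471, 45–59=14227, 60–74=13256, 75–89=4042, 90+=8619
— Period 2 —
Births: 8958 * 0.339 = 3037  |  3471 * 0.187 = 649 — total 3686
Group 2: 4096 * 0.953 = 3903
Group 3: 8958 * 0.938 = 8403
Group 4: 3471 * 0.936 = 3249
Group 5: 14227 * 0.927 = 13188
Group 6: 13256 * 0.94 = 12461
Group 7: 4042 * 0.922 + 8619 * 0.439 = 3727 + 3784 = 7511
Population now: 0–14=3686, 15–29=3903, 30–44=8403, 45–59=3249, 60–74=13188, 75–89=12461, 90+=7511
— Period 3 —
Births: 3903 * 0.339 = 1323  |  8403 * 0.187 = 1571 — total 2894
Group 2: 3686 * 0.953 = 3513
Group 3: 3903 * 0.938 = 3661
Group 4: 8403 * 0.936 = 7865
Group 5: 3249 * 0.927 = 3012
Group 6: 13188 * 0.94 = 12397
Group 7: 12461 * 0.922 + 7511 * 0.439 = 11489 + 3297 = 14786
Population now: 0–14=2894, 15–29=3513, 30–44=3661, 45–59=7865, 60–74=3012, 75–89=12397, 90+=14786
Scenario B total after 3 periods: 48128
Difference B − A = 48128 − 46470 = 1658

1658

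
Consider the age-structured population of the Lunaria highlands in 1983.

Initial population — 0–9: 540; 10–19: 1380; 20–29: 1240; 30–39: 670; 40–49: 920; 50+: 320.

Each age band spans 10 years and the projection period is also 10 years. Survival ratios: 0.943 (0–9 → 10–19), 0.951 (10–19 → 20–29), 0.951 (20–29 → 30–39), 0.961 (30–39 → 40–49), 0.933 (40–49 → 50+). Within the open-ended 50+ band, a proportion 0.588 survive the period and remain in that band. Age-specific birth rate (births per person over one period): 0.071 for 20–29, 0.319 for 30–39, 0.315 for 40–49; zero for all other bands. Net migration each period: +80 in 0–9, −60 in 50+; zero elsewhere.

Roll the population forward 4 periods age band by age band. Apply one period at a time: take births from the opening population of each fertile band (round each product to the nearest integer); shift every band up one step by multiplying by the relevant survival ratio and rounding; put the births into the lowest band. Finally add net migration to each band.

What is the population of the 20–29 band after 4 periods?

674

Call the groups 1 to 6, youngest first.
[period 1]
Births: 1240 × 0.071 = 88, 670 × 0.319 = 214, 920 × 0.315 = 290 — total 592
Group 2: 540 × 0.943 = 509
Group 3: 1380 × 0.951 = 1312
Group 4: 1240 × 0.951 = 1179
Group 5: 670 × 0.961 = 644
Group 6: 920 × 0.933 + 320 × 0.588 = 858 + 188 = 1046
Net migration: Group 1 + 80 → 672; Group 6 − 60 → 986
Giving 672 / 509 / 1312 / 1179 / 644 / 986.
[period 2]
Births: 1312 × 0.071 = 93, 1179 × 0.319 = 376, 644 × 0.315 = 203 — total 672
Group 2: 672 × 0.943 = 634
Group 3: 509 × 0.951 = 484
Group 4: 1312 × 0.951 = 1248
Group 5: 1179 × 0.961 = 1133
Group 6: 644 × 0.933 + 986 × 0.588 = 601 + 580 = 1181
Net migration: Group 1 + 80 → 752; Group 6 − 60 → 1121
Giving 752 / 634 / 484 / 1248 / 1133 / 1121.
[period 3]
Births: 484 × 0.071 = 34, 1248 × 0.319 = 398, 1133 × 0.315 = 357 — total 789
Group 2: 752 × 0.943 = 709
Group 3: 634 × 0.951 = 603
Group 4: 484 × 0.951 = 460
Group 5: 1248 × 0.961 = 1199
Group 6: 1133 × 0.933 + 1121 × 0.588 = 1057 + 659 = 1716
Net migration: Group 1 + 80 → 869; Group 6 − 60 → 1656
Giving 869 / 709 / 603 / 460 / 1199 / 1656.
[period 4]
Births: 603 × 0.071 = 43, 460 × 0.319 = 147, 1199 × 0.315 = 378 — total 568
Group 2: 869 × 0.943 = 819
Group 3: 709 × 0.951 = 674
Group 4: 603 × 0.951 = 573
Group 5: 460 × 0.961 = 442
Group 6: 1199 × 0.933 + 1656 × 0.588 = 1119 + 974 = 2093
Net migration: Group 1 + 80 → 648; Group 6 − 60 → 2033
Giving 648 / 819 / 674 / 573 / 442 / 2033.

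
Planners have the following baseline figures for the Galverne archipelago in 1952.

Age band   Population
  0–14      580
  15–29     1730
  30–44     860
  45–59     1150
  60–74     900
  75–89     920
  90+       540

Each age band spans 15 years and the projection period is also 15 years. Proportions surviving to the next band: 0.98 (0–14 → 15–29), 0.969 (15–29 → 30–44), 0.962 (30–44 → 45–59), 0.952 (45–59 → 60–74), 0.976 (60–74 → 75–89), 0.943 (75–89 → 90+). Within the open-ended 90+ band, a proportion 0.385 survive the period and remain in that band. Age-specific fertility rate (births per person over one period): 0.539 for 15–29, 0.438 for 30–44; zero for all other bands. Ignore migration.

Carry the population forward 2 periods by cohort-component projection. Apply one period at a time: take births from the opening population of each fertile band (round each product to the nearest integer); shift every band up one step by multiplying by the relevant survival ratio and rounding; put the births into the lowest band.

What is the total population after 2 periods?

7583

Let group 1 be 0–14 through group 7 = 90+.
After projecting period 1:
Births: 1730 * 0.539 = 932 ; 860 * 0.438 = 377 ⇒ total 1309
Group 2: 580 * 0.98 = 568
Group 3: 1730 * 0.969 = 1676
Group 4: 860 * 0.962 = 827
Group 5: 1150 * 0.952 = 1095
Group 6: 900 * 0.976 = 878
Group 7: 920 * 0.943 + 540 * 0.385 = 868 + 208 = 1076
Giving 1309 / 568 / 1676 / 827 / 1095 / 878 / 1076.
After projecting period 2:
Births: 568 * 0.539 = 306 ; 1676 * 0.438 = 734 ⇒ total 1040
Group 2: 1309 * 0.98 = 1283
Group 3: 568 * 0.969 = 550
Group 4: 1676 * 0.962 = 1612
Group 5: 827 * 0.952 = 787
Group 6: 1095 * 0.976 = 1069
Group 7: 878 * 0.943 + 1076 * 0.385 = 828 + 414 = 1242
Giving 1040 / 1283 / 550 / 1612 / 787 / 1069 / 1242.
Total after period 2: 1040 + 1283 + 550 + 1612 + 787 + 1069 + 1242 = 7583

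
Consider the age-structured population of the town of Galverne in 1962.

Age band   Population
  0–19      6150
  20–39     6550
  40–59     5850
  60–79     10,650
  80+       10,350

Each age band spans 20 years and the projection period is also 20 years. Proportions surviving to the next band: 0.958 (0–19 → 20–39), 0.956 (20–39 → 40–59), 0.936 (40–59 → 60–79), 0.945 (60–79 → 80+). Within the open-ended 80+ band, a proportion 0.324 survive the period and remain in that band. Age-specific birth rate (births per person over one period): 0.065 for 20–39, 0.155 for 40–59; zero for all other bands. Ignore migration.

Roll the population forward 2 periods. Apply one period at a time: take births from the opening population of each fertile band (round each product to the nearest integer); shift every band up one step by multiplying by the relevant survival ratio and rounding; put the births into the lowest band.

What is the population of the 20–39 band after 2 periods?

Call the groups 1 to 5, youngest first.
Period 1:
Births: 6550 * 0.065 = 426  |  5850 * 0.155 = 907 → 1333
Group 2: 6150 * 0.958 = 5892
Group 3: 6550 * 0.956 = 6262
Group 4: 5850 * 0.936 = 5476
Group 5: 10650 * 0.945 + 10350 * 0.324 = 10064 + 3353 = 13417
End of period: [1333, 5892, 6262, 5476, 13417]
Period 2:
Births: 5892 * 0.065 = 383  |  6262 * 0.155 = 971 → 1354
Group 2: 1333 * 0.958 = 1277
Group 3: 5892 * 0.956 = 5633
Group 4: 6262 * 0.936 = 5861
Group 5: 5476 * 0.945 + 13417 * 0.324 = 5175 + 4347 = 9522
End of period: [1354, 1277, 5633, 5861, 9522]

1277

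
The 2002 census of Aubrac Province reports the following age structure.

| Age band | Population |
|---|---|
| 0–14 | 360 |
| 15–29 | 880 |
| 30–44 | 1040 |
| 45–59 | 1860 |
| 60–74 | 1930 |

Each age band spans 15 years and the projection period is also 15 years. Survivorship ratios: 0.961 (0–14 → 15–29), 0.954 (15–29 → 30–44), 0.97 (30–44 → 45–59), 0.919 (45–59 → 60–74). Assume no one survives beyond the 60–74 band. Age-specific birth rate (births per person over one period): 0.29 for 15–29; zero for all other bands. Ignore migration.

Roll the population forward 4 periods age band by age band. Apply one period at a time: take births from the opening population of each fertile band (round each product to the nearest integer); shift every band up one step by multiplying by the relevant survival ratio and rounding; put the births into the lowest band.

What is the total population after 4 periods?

709

Call the bands 1 to 5, youngest first.
— Period 1 —
Births: 880 × 0.29 = 255
Band 2: 360 × 0.961 = 346
Band 3: 880 × 0.954 = 840
Band 4: 1040 × 0.97 = 1009
Band 5: 1860 × 0.919 = 1709
Giving 255 / 346 / 840 / 1009 / 1709.
— Period 2 —
Births: 346 × 0.29 = 100
Band 2: 255 × 0.961 = 245
Band 3: 346 × 0.954 = 330
Band 4: 840 × 0.97 = 815
Band 5: 1009 × 0.919 = 927
Giving 100 / 245 / 330 / 815 / 927.
— Period 3 —
Births: 245 × 0.29 = 71
Band 2: 100 × 0.961 = 96
Band 3: 245 × 0.954 = 234
Band 4: 330 × 0.97 = 320
Band 5: 815 × 0.919 = 749
Giving 71 / 96 / 234 / 320 / 749.
— Period 4 —
Births: 96 × 0.29 = 28
Band 2: 71 × 0.961 = 68
Band 3: 96 × 0.954 = 92
Band 4: 234 × 0.97 = 227
Band 5: 320 × 0.919 = 294
Giving 28 / 68 / 92 / 227 / 294.
Total after period 4: 28 + 68 + 92 + 227 + 294 = 709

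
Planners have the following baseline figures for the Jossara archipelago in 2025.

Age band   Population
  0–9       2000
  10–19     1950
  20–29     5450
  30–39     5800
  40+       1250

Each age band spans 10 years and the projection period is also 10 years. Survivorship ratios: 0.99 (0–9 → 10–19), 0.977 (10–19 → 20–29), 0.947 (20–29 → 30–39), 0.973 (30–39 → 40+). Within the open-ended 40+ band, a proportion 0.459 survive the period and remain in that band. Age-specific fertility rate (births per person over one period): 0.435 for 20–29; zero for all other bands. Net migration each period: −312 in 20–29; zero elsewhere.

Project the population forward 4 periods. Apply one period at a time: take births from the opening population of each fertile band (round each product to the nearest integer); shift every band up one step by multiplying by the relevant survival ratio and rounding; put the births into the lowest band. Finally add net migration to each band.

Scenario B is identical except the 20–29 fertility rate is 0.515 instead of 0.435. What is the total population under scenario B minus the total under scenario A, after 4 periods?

Let group 1 be 0–9 through group 5 = 40+.
[period 1]
Births: 5450 × 0.435 = 2371
Group 2: 2000 × 0.99 = 1980
Group 3: 1950 × 0.977 = 1905
Group 4: 5450 × 0.947 = 5161
Group 5: 5800 × 0.973 + 1250 × 0.459 = 5643 + 574 = 6217
Net migration: Group 3 − 312 → 1593
→ [2371, 1980, 1593, 5161, 6217]
[period 2]
Births: 1593 × 0.435 = 693
Group 2: 2371 × 0.99 = 2347
Group 3: 1980 × 0.977 = 1934
Group 4: 1593 × 0.947 = 1509
Group 5: 5161 × 0.973 + 6217 × 0.459 = 5022 + 2854 = 7876
Net migration: Group 3 − 312 → 1622
→ [693, 2347, 1622, 1509, 7876]
[period 3]
Births: 1622 × 0.435 = 706
Group 2: 693 × 0.99 = 686
Group 3: 2347 × 0.977 = 2293
Group 4: 1622 × 0.947 = 1536
Group 5: 1509 × 0.973 + 7876 × 0.459 = 1468 + 3615 = 5083
Net migration: Group 3 − 312 → 1981
→ [706, 686, 1981, 1536, 5083]
[period 4]
Births: 1981 × 0.435 = 862
Group 2: 706 × 0.99 = 699
Group 3: 686 × 0.977 = 670
Group 4: 1981 × 0.947 = 1876
Group 5: 1536 × 0.973 + 5083 × 0.459 = 1495 + 2333 = 3828
Net migration: Group 3 − 312 → 358
→ [862, 699, 358, 1876, 3828]
Scenario A total after 4 periods: 7623
Scenario B projection —
[period 1]
Births: 5450 × 0.515 = 2807
Group 2: 2000 × 0.99 = 1980
Group 3: 1950 × 0.977 = 1905
Group 4: 5450 × 0.947 = 5161
Group 5: 5800 × 0.973 + 1250 × 0.459 = 5643 + 574 = 6217
Net migration: Group 3 − 312 → 1593
→ [2807, 1980, 1593, 5161, 6217]
[period 2]
Births: 1593 × 0.515 = 820
Group 2: 2807 × 0.99 = 2779
Group 3: 1980 × 0.977 = 1934
Group 4: 1593 × 0.947 = 1509
Group 5: 5161 × 0.973 + 6217 × 0.459 = 5022 + 2854 = 7876
Net migration: Group 3 − 312 → 1622
→ [820, 2779, 1622, 1509, 7876]
[period 3]
Births: 1622 × 0.515 = 835
Group 2: 820 × 0.99 = 812
Group 3: 2779 × 0.977 = 2715
Group 4: 1622 × 0.947 = 1536
Group 5: 1509 × 0.973 + 7876 × 0.459 = 1468 + 3615 = 5083
Net migration: Group 3 − 312 → 2403
→ [835, 812, 2403, 1536, 5083]
[period 4]
Births: 2403 × 0.515 = 1238
Group 2: 835 × 0.99 = 827
Group 3: 812 × 0.977 = 793
Group 4: 2403 × 0.947 = 2276
Group 5: 1536 × 0.973 + 5083 × 0.459 = 1495 + 2333 = 3828
Net migration: Group 3 − 312 → 481
→ [1238, 827, 481, 2276, 3828]
Scenario B total after 4 periods: 8650
Difference B − A = 8650 − 7623 = 1027

1027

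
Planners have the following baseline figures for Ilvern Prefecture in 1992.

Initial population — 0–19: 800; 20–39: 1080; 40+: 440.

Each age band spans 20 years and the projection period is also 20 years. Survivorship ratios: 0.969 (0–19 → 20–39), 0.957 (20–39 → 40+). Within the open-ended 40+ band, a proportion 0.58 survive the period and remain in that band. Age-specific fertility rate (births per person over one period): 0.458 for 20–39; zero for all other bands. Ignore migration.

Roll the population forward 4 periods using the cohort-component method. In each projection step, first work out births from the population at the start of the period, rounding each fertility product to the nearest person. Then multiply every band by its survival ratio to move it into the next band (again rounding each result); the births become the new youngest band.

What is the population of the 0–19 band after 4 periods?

158

Let group 1 be 0–19 through group 3 = 40+.
[period 1]
Births: 1080 × 0.458 = 495
Group 2: 800 × 0.969 = 775
Group 3: 1080 × 0.957 + 440 × 0.58 = 1034 + 255 = 1289
End of period: [495, 775, 1289]
[period 2]
Births: 775 × 0.458 = 355
Group 2: 495 × 0.969 = 480
Group 3: 775 × 0.957 + 1289 × 0.58 = 742 + 748 = 1490
End of period: [355, 480, 1490]
[period 3]
Births: 480 × 0.458 = 220
Group 2: 355 × 0.969 = 344
Group 3: 480 × 0.957 + 1490 × 0.58 = 459 + 864 = 1323
End of period: [220, 344, 1323]
[period 4]
Births: 344 × 0.458 = 158
Group 2: 220 × 0.969 = 213
Group 3: 344 × 0.957 + 1323 × 0.58 = 329 + 767 = 1096
End of period: [158, 213, 1096]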